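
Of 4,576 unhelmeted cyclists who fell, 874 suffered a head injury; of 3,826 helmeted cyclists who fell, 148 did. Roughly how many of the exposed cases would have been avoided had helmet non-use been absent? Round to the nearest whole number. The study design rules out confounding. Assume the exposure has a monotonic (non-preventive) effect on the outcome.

about 697 cases

p₁ = P(outcome | exposed) = 874/4576 = 0.191
p₀ = P(outcome | unexposed) = 148/3826 = 0.038683
PN = (p₁ − p₀)/p₁ = (0.191 − 0.038683) / 0.191 ≈ 0.79747.
Attributable cases ≈ PN × (exposed cases) = 0.79747 × 874 ≈ 696.99.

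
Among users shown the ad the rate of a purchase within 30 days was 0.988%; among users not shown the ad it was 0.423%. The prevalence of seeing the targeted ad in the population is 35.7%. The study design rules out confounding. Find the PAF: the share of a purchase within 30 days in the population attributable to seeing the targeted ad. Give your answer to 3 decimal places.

PAF ≈ 0.323

p₁ = 0.00988, p₀ = 0.00423.
Overall risk P(Y=1) = π·p₁ + (1−π)·p₀ = 0.357×0.00988 + 0.643×0.00423 = 0.0062471.
Under exogeneity, PAF = [P(Y=1) − p₀] / P(Y=1).
PAF = (0.0062471 − 0.00423) / 0.0062471 ≈ 0.3229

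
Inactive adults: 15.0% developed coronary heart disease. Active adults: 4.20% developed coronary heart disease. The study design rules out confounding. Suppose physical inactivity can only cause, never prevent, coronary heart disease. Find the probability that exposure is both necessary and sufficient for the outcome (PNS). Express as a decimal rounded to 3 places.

p₁ = 0.15, p₀ = 0.042.
Under exogeneity and monotonicity, PNS = p₁ − p₀.
PNS = 0.15 − 0.042 = 0.108

PNS ≈ 0.108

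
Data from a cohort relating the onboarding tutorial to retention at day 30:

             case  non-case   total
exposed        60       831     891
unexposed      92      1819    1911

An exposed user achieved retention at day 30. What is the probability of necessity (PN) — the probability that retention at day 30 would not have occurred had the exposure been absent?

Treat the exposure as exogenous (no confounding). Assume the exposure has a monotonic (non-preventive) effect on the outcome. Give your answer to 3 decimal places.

p₁ = P(outcome | exposed) = 60/891 = 0.06734
p₀ = P(outcome | unexposed) = 92/1911 = 0.048142
Under exogeneity and monotonicity, PN = (p₁ − p₀)/p₁.
PN = (0.06734 − 0.048142) / 0.06734 ≈ 0.2851

PN ≈ 0.285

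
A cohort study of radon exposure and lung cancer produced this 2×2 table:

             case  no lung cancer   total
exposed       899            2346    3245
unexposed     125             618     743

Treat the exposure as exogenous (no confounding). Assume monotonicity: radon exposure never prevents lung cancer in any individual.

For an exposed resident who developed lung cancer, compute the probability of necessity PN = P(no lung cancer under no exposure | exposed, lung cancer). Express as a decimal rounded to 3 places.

PN ≈ 0.393

p₁ = P(outcome | exposed) = 899/3245 = 0.27704
p₀ = P(outcome | unexposed) = 125/743 = 0.16824
Under exogeneity and monotonicity, PN = (p₁ − p₀) / p₁.
PN = (0.27704 − 0.16824) / 0.27704 = 0.1088 / 0.27704 ≈ 0.3927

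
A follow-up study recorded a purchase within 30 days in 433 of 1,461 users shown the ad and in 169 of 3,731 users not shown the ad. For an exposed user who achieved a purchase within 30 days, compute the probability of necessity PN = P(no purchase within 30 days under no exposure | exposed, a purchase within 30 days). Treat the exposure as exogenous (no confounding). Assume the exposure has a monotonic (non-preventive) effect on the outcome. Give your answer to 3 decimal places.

PN ≈ 0.847

p₁ = P(outcome | exposed) = 433/1461 = 0.29637
p₀ = P(outcome | unexposed) = 169/3731 = 0.045296
Under exogeneity and monotonicity, PN = (p₁ − p₀) / p₁.
PN = (0.29637 − 0.045296) / 0.29637 = 0.25108 / 0.29637 ≈ 0.8472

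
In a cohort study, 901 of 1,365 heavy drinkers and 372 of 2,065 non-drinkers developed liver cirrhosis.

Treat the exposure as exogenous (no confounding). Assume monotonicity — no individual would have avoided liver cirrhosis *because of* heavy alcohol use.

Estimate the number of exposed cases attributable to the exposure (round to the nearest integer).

p₁ = P(outcome | exposed) = 901/1365 = 0.66007
p₀ = P(outcome | unexposed) = 372/2065 = 0.18015
PN = (p₁ − p₀)/p₁ = (0.66007 − 0.18015) / 0.66007 ≈ 0.72708.
Attributable cases ≈ PN × (exposed cases) = 0.72708 × 901 ≈ 655.10.

about 655 cases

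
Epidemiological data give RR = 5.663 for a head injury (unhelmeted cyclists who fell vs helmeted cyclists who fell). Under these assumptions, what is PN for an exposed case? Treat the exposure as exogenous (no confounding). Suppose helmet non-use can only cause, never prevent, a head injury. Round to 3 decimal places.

Under exogeneity and monotonicity, PN = (RR − 1) / RR = 1 − 1/RR.
PN = (5.663 − 1) / 5.663 = 4.663 / 5.663 ≈ 0.8234

PN ≈ 0.823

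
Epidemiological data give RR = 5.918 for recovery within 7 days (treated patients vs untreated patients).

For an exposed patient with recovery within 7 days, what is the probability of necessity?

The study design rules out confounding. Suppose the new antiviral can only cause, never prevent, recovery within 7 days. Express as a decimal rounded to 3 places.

PN ≈ 0.831

Under exogeneity and monotonicity, PN = (RR − 1) / RR = 1 − 1/RR.
PN = (5.918 − 1) / 5.918 = 4.918 / 5.918 ≈ 0.8310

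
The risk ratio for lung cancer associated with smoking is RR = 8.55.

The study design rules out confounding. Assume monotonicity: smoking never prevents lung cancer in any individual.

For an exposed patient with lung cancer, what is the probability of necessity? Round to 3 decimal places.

PN ≈ 0.883

Under exogeneity and monotonicity, PN = (RR − 1) / RR = 1 − 1/RR.
PN = (8.55 − 1) / 8.55 = 7.55 / 8.55 ≈ 0.8830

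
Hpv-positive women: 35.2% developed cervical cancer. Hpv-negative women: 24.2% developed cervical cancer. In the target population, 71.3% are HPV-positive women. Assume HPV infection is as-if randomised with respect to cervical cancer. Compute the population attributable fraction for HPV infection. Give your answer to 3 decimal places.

PAF ≈ 0.245

p₁ = 0.352, p₀ = 0.242.
Overall risk P(Y=1) = π·p₁ + (1−π)·p₀ = 0.713×0.352 + 0.287×0.242 = 0.32043.
Under exogeneity, PAF = [P(Y=1) − p₀] / P(Y=1).
PAF = (0.32043 − 0.242) / 0.32043 ≈ 0.2448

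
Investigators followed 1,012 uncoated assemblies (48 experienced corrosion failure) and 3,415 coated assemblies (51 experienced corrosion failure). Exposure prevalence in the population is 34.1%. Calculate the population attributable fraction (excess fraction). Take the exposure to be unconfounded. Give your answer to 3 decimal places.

p₁ = P(outcome | exposed) = 48/1012 = 0.047431
p₀ = P(outcome | unexposed) = 51/3415 = 0.014934
Overall risk P(Y=1) = π·p₁ + (1−π)·p₀ = 0.341×0.047431 + 0.659×0.014934 = 0.026015.
Under exogeneity, PAF = [P(Y=1) − p₀] / P(Y=1).
PAF = (0.026015 − 0.014934) / 0.026015 ≈ 0.4260

PAF ≈ 0.426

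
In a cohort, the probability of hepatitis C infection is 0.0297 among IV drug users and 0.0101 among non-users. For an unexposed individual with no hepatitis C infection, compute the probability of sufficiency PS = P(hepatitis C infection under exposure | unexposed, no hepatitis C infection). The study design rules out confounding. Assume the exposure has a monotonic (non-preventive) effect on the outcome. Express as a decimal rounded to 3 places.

PS ≈ 0.020

Let p₁ = 0.0297, p₀ = 0.0101.
Under exogeneity and monotonicity, PS = (p₁ − p₀) / (1 − p₀).
PS = (0.0297 − 0.0101) / (1 − 0.0101) = 0.0196 / 0.9899 ≈ 0.0198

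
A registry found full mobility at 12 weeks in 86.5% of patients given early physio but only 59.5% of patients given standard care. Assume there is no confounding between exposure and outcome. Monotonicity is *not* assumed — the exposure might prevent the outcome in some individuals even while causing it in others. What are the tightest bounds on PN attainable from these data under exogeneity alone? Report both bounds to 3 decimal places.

p₁ = 0.865, p₀ = 0.595.
Under exogeneity alone the bounds on PN are max{0,(p₁−p₀)/p₁} ≤ PN ≤ min{1,(1−p₀)/p₁}.
  lower = (p₁ − p₀)/p₁ = 0.27 / 0.865 ≈ 0.3121
  upper = min{1, (1 − p₀)/p₁} = 0.405 / 0.865 ≈ 0.4682

0.312 ≤ PN ≤ 0.468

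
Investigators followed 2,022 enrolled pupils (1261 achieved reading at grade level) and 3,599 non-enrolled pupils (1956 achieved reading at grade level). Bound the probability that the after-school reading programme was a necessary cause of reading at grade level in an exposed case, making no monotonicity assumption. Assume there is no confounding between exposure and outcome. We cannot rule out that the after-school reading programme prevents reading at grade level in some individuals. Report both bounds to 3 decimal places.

p₁ = P(outcome | exposed) = 1261/2022 = 0.62364
p₀ = P(outcome | unexposed) = 1956/3599 = 0.54348
Under exogeneity alone the bounds on PN are max{0,(p₁−p₀)/p₁} ≤ PN ≤ min{1,(1−p₀)/p₁}.
  lower = (p₁ − p₀)/p₁ = 0.080156 / 0.62364 ≈ 0.1285
  upper = min{1, (1 − p₀)/p₁} = 0.45652 / 0.62364 ≈ 0.7320

0.129 ≤ PN ≤ 0.732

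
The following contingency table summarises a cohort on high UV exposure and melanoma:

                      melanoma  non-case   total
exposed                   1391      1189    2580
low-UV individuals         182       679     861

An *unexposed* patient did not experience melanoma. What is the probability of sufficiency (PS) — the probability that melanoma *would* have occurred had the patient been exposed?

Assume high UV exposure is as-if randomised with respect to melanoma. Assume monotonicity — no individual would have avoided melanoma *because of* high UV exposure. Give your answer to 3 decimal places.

PS ≈ 0.416

p₁ = P(outcome | exposed) = 1391/2580 = 0.53915
p₀ = P(outcome | unexposed) = 182/861 = 0.21138
Under exogeneity and monotonicity, PS = (p₁ − p₀) / (1 − p₀).
PS = (0.53915 − 0.21138) / (1 − 0.21138) = 0.32777 / 0.78862 ≈ 0.4156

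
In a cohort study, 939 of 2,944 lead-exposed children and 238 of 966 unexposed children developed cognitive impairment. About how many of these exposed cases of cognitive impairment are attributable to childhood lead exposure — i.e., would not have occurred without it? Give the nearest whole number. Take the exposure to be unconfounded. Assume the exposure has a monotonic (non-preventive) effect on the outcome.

p₁ = P(outcome | exposed) = 939/2944 = 0.31895
p₀ = P(outcome | unexposed) = 238/966 = 0.24638
PN = (p₁ − p₀)/p₁ = (0.31895 − 0.24638) / 0.31895 ≈ 0.22755.
Attributable cases ≈ PN × (exposed cases) = 0.22755 × 939 ≈ 213.67.

about 214 cases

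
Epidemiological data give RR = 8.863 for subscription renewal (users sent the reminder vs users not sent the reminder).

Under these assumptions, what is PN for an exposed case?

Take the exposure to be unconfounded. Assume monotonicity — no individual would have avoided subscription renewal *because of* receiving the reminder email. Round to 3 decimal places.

Under exogeneity and monotonicity, PN = (RR − 1) / RR = 1 − 1/RR.
PN = (8.863 − 1) / 8.863 = 7.863 / 8.863 ≈ 0.8872

PN ≈ 0.887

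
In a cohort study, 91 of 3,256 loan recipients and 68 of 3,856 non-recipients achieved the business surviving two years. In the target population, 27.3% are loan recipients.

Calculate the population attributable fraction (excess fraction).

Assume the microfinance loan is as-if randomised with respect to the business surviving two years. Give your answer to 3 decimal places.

p₁ = P(outcome | exposed) = 91/3256 = 0.027948
p₀ = P(outcome | unexposed) = 68/3856 = 0.017635
Overall risk P(Y=1) = π·p₁ + (1−π)·p₀ = 0.273×0.027948 + 0.727×0.017635 = 0.02045.
Under exogeneity, PAF = [P(Y=1) − p₀] / P(Y=1).
PAF = (0.02045 − 0.017635) / 0.02045 ≈ 0.1377

PAF ≈ 0.138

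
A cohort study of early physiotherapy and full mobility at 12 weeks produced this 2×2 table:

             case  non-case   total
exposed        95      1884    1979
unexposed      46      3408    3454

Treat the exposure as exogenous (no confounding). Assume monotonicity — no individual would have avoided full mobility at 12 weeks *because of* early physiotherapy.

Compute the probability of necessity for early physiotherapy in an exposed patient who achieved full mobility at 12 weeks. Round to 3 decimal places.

p₁ = P(outcome | exposed) = 95/1979 = 0.048004
p₀ = P(outcome | unexposed) = 46/3454 = 0.013318
Under exogeneity and monotonicity, PN = (p₁ − p₀)/p₁.
PN = (0.048004 − 0.013318) / 0.048004 ≈ 0.7226

PN ≈ 0.723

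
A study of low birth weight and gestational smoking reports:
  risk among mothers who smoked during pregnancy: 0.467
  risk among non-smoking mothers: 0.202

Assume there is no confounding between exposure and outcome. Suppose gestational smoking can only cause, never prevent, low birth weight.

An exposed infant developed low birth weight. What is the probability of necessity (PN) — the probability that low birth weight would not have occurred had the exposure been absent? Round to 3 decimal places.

PN ≈ 0.567

Let p₁ = 0.467, p₀ = 0.202.
Under exogeneity and monotonicity, PN = (p₁ − p₀) / p₁.
PN = (0.467 − 0.202) / 0.467 = 0.265 / 0.467 ≈ 0.5675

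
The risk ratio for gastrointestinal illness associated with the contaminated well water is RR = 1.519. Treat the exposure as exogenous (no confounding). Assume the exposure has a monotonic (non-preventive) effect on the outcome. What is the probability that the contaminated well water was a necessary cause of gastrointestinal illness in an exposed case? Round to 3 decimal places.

PN ≈ 0.342

Under exogeneity and monotonicity, PN = (RR − 1) / RR = 1 − 1/RR.
PN = (1.519 − 1) / 1.519 = 0.519 / 1.519 ≈ 0.3417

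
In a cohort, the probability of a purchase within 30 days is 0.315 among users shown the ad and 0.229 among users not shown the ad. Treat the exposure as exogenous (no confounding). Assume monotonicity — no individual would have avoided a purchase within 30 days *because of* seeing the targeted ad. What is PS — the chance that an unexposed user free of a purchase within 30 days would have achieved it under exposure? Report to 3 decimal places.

Let p₁ = 0.315, p₀ = 0.229.
Under exogeneity and monotonicity, PS = (p₁ − p₀) / (1 − p₀).
PS = (0.315 − 0.229) / (1 − 0.229) = 0.086 / 0.771 ≈ 0.1115

PS ≈ 0.112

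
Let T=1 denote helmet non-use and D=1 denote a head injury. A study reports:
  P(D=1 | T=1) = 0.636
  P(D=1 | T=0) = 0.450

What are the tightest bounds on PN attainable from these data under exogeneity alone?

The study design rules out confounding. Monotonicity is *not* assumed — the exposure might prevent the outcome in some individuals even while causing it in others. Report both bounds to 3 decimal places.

0.292 ≤ PN ≤ 0.865

Let p₁ = 0.636, p₀ = 0.45.
Under exogeneity alone the bounds on PN are max{0,(p₁−p₀)/p₁} ≤ PN ≤ min{1,(1−p₀)/p₁}.
  lower = (p₁ − p₀)/p₁ = 0.186 / 0.636 ≈ 0.2925
  upper = min{1, (1 − p₀)/p₁} = 0.55 / 0.636 ≈ 0.8648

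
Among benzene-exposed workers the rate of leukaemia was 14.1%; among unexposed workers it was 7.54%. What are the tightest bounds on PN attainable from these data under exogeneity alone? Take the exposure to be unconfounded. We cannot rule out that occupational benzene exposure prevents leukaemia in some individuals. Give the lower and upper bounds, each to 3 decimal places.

0.465 ≤ PN ≤ 1.000

p₁ = 0.141, p₀ = 0.0754.
Under exogeneity alone the bounds on PN are max{0,(p₁−p₀)/p₁} ≤ PN ≤ min{1,(1−p₀)/p₁}.
  lower = (p₁ − p₀)/p₁ = 0.0656 / 0.141 ≈ 0.4652
  upper = min{1, (1 − p₀)/p₁} = 0.9246 / 0.141 ≈ 6.5574 → capped at 1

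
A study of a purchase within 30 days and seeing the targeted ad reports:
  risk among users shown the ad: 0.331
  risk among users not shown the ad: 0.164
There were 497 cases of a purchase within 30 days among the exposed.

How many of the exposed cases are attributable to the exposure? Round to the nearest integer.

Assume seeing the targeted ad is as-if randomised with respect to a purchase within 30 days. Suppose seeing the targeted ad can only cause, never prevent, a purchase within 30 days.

about 251 cases

Let p₁ = 0.331, p₀ = 0.164.
PN = (p₁ − p₀)/p₁ = (0.331 − 0.164) / 0.331 ≈ 0.50453.
Attributable cases ≈ PN × (exposed cases) = 0.50453 × 497 ≈ 250.75.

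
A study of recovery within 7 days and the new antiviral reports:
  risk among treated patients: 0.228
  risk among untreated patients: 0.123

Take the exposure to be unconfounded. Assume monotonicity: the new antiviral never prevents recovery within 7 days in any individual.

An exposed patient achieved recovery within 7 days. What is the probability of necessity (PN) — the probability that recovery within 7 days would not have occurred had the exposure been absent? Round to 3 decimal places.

PN ≈ 0.461

Let p₁ = 0.228, p₀ = 0.123.
Under exogeneity and monotonicity, PN = (p₁ − p₀) / p₁.
PN = (0.228 − 0.123) / 0.228 = 0.105 / 0.228 ≈ 0.4605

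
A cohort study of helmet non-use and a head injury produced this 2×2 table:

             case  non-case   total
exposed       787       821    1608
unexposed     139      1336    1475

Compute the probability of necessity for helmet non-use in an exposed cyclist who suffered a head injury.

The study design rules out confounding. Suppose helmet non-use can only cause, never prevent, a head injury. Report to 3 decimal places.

PN ≈ 0.807

p₁ = P(outcome | exposed) = 787/1608 = 0.48943
p₀ = P(outcome | unexposed) = 139/1475 = 0.094237
Under exogeneity and monotonicity, PN = (p₁ − p₀)/p₁.
PN = (0.48943 − 0.094237) / 0.48943 ≈ 0.8075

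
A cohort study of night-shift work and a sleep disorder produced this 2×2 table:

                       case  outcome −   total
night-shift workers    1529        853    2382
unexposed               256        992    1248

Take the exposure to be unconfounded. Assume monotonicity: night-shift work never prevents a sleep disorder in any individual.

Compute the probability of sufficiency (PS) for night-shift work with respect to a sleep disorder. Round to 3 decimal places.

p₁ = P(outcome | exposed) = 1529/2382 = 0.6419
p₀ = P(outcome | unexposed) = 256/1248 = 0.20513
Under exogeneity and monotonicity, PS = (p₁ − p₀) / (1 − p₀).
PS = (0.6419 − 0.20513) / (1 − 0.20513) = 0.43677 / 0.79487 ≈ 0.5495

PS ≈ 0.549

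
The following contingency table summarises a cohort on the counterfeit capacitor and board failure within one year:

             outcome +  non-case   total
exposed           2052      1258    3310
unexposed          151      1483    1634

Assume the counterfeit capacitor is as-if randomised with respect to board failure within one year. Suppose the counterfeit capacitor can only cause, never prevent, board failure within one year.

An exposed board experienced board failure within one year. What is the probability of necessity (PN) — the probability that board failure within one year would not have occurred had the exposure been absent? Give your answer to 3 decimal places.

PN ≈ 0.851

p₁ = P(outcome | exposed) = 2052/3310 = 0.61994
p₀ = P(outcome | unexposed) = 151/1634 = 0.092411
Under exogeneity and monotonicity, PN = (p₁ − p₀) / p₁.
PN = (0.61994 − 0.092411) / 0.61994 = 0.52753 / 0.61994 ≈ 0.8509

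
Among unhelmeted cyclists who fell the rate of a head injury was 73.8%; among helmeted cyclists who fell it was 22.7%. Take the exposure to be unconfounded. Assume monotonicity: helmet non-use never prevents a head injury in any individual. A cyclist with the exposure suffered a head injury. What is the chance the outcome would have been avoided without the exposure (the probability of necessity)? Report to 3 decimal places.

p₁ = 0.738, p₀ = 0.227.
Under exogeneity and monotonicity, PN = (p₁ − p₀) / p₁.
PN = (0.738 − 0.227) / 0.738 = 0.511 / 0.738 ≈ 0.6924

PN ≈ 0.692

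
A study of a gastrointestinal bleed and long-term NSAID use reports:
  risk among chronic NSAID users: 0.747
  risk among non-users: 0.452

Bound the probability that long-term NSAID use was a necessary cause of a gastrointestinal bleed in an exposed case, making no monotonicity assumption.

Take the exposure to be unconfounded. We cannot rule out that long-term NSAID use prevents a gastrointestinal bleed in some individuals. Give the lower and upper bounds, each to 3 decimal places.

0.395 ≤ PN ≤ 0.734

Let p₁ = 0.747, p₀ = 0.452.
Under exogeneity alone the bounds on PN are max{0,(p₁−p₀)/p₁} ≤ PN ≤ min{1,(1−p₀)/p₁}.
  lower = (p₁ − p₀)/p₁ = 0.295 / 0.747 ≈ 0.3949
  upper = min{1, (1 − p₀)/p₁} = 0.548 / 0.747 ≈ 0.7336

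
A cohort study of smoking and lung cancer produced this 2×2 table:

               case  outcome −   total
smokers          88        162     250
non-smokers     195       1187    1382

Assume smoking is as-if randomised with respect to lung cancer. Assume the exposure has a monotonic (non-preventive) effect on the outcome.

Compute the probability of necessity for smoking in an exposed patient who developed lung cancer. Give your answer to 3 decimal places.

p₁ = P(outcome | exposed) = 88/250 = 0.352
p₀ = P(outcome | unexposed) = 195/1382 = 0.1411
Under exogeneity and monotonicity, PN = (p₁ − p₀)/p₁.
PN = (0.352 − 0.1411) / 0.352 ≈ 0.5991

PN ≈ 0.599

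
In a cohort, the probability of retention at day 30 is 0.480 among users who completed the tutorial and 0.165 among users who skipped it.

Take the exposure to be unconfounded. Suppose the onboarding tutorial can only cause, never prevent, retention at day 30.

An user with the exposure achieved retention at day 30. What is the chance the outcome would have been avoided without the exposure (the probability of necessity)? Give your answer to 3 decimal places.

Let p₁ = 0.48, p₀ = 0.165.
Under exogeneity and monotonicity, PN = (p₁ − p₀) / p₁.
PN = (0.48 − 0.165) / 0.48 = 0.315 / 0.48 ≈ 0.6562

PN ≈ 0.656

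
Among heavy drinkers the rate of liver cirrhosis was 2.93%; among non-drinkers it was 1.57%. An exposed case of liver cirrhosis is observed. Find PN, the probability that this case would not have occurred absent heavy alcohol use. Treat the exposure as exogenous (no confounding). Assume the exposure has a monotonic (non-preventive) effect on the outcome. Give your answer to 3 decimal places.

p₁ = 0.0293, p₀ = 0.0157.
Under exogeneity and monotonicity, PN = (p₁ − p₀) / p₁.
PN = (0.0293 − 0.0157) / 0.0293 = 0.0136 / 0.0293 ≈ 0.4642

PN ≈ 0.464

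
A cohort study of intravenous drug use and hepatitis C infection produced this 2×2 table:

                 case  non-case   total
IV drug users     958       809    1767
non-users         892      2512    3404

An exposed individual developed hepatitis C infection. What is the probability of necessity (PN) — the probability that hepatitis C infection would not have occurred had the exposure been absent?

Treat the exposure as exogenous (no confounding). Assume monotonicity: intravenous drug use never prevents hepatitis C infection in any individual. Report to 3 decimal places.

PN ≈ 0.517

p₁ = P(outcome | exposed) = 958/1767 = 0.54216
p₀ = P(outcome | unexposed) = 892/3404 = 0.26204
Under exogeneity and monotonicity, PN = (p₁ − p₀) / p₁.
PN = (0.54216 − 0.26204) / 0.54216 = 0.28012 / 0.54216 ≈ 0.5167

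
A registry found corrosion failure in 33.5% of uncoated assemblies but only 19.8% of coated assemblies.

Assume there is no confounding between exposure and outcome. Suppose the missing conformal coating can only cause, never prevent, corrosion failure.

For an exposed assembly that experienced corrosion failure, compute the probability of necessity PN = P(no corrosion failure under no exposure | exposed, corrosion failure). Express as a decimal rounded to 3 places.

p₁ = 0.335, p₀ = 0.198.
Under exogeneity and monotonicity, PN = (p₁ − p₀) / p₁.
PN = (0.335 − 0.198) / 0.335 = 0.137 / 0.335 ≈ 0.4090

PN ≈ 0.409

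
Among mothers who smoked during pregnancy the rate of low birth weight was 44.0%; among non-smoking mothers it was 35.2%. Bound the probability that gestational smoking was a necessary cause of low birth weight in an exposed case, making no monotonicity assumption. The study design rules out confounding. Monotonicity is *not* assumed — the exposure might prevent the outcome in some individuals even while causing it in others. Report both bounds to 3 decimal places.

0.200 ≤ PN ≤ 1.000

p₁ = 0.44, p₀ = 0.352.
Under exogeneity alone the bounds on PN are max{0,(p₁−p₀)/p₁} ≤ PN ≤ min{1,(1−p₀)/p₁}.
  lower = (p₁ − p₀)/p₁ = 0.088 / 0.44 ≈ 0.2000
  upper = min{1, (1 − p₀)/p₁} = 0.648 / 0.44 ≈ 1.4727 → capped at 1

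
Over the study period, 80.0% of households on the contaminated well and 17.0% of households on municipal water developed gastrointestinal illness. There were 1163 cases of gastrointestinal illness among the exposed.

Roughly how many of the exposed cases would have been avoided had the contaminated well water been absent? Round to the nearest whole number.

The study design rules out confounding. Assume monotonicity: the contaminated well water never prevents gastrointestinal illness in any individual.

p₁ = 0.8, p₀ = 0.17.
PN = (p₁ − p₀)/p₁ = (0.8 − 0.17) / 0.8 ≈ 0.78750.
Attributable cases ≈ PN × (exposed cases) = 0.78750 × 1163 ≈ 915.86.

about 916 cases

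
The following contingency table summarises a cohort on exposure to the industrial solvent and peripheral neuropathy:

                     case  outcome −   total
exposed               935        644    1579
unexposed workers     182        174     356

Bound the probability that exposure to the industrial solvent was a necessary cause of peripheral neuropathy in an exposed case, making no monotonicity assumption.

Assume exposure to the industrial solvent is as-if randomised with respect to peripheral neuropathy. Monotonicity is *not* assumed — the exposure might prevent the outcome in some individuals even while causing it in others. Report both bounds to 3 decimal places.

0.137 ≤ PN ≤ 0.825

p₁ = P(outcome | exposed) = 935/1579 = 0.59215
p₀ = P(outcome | unexposed) = 182/356 = 0.51124
Under exogeneity alone the bounds on PN are max{0,(p₁−p₀)/p₁} ≤ PN ≤ min{1,(1−p₀)/p₁}.
  lower = (p₁ − p₀)/p₁ = 0.080911 / 0.59215 ≈ 0.1366
  upper = min{1, (1 − p₀)/p₁} = 0.48876 / 0.59215 ≈ 0.8254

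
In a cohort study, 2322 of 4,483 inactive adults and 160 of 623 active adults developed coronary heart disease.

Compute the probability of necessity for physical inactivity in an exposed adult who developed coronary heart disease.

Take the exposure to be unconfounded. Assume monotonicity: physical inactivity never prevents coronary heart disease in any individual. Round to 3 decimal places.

p₁ = P(outcome | exposed) = 2322/4483 = 0.51796
p₀ = P(outcome | unexposed) = 160/623 = 0.25682
Under exogeneity and monotonicity, PN = (p₁ − p₀) / p₁.
PN = (0.51796 − 0.25682) / 0.51796 = 0.26113 / 0.51796 ≈ 0.5042

PN ≈ 0.504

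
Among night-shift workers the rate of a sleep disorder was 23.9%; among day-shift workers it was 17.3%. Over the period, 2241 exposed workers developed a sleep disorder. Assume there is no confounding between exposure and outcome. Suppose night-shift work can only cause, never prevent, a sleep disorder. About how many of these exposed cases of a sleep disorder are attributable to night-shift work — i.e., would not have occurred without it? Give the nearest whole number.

p₁ = 0.239, p₀ = 0.173.
PN = (p₁ − p₀)/p₁ = (0.239 − 0.173) / 0.239 ≈ 0.27615.
Attributable cases ≈ PN × (exposed cases) = 0.27615 × 2241 ≈ 618.85.

about 619 cases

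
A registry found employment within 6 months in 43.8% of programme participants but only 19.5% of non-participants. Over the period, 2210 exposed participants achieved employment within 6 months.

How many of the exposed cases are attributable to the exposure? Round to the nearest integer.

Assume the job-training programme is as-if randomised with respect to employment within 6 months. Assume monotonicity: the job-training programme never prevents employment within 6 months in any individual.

p₁ = 0.438, p₀ = 0.195.
PN = (p₁ − p₀)/p₁ = (0.438 − 0.195) / 0.438 ≈ 0.55479.
Attributable cases ≈ PN × (exposed cases) = 0.55479 × 2210 ≈ 1226.10.

about 1226 cases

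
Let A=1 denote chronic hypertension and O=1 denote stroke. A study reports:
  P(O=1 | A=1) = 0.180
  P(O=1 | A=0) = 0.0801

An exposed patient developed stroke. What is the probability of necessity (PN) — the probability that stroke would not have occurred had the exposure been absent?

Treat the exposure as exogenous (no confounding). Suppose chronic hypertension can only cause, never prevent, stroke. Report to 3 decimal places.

Let p₁ = 0.18, p₀ = 0.0801.
Under exogeneity and monotonicity, PN = (p₁ − p₀) / p₁.
PN = (0.18 − 0.0801) / 0.18 = 0.0999 / 0.18 ≈ 0.5550

PN ≈ 0.555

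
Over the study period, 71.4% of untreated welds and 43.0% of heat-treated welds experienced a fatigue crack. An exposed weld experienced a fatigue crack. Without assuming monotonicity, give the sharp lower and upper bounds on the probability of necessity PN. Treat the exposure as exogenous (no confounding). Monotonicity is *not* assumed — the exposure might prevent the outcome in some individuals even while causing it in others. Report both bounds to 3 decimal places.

p₁ = 0.714, p₀ = 0.43.
Under exogeneity alone the bounds on PN are max{0,(p₁−p₀)/p₁} ≤ PN ≤ min{1,(1−p₀)/p₁}.
  lower = (p₁ − p₀)/p₁ = 0.284 / 0.714 ≈ 0.3978
  upper = min{1, (1 − p₀)/p₁} = 0.57 / 0.714 ≈ 0.7983

0.398 ≤ PN ≤ 0.798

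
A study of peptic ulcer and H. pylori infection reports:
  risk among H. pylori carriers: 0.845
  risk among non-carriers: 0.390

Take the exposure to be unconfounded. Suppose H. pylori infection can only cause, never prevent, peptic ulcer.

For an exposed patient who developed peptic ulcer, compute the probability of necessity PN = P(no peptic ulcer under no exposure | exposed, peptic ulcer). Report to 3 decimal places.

Let p₁ = 0.845, p₀ = 0.39.
Under exogeneity and monotonicity, PN = (p₁ − p₀) / p₁.
PN = (0.845 − 0.39) / 0.845 = 0.455 / 0.845 ≈ 0.5385

PN ≈ 0.538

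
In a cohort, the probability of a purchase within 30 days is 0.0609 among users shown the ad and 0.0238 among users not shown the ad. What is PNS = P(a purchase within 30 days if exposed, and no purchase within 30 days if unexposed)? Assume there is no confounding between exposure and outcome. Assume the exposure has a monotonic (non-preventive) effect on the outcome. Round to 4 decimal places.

Let p₁ = 0.0609, p₀ = 0.0238.
Under exogeneity and monotonicity, PNS = p₁ − p₀.
PNS = 0.0609 − 0.0238 = 0.0371

PNS ≈ 0.0371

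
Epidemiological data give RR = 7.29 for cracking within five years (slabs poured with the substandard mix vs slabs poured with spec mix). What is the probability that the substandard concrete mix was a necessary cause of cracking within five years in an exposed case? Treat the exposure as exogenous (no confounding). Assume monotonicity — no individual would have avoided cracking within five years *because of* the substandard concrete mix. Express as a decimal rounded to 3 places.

PN ≈ 0.863

Under exogeneity and monotonicity, PN = (RR − 1) / RR = 1 − 1/RR.
PN = (7.29 − 1) / 7.29 = 6.29 / 7.29 ≈ 0.8628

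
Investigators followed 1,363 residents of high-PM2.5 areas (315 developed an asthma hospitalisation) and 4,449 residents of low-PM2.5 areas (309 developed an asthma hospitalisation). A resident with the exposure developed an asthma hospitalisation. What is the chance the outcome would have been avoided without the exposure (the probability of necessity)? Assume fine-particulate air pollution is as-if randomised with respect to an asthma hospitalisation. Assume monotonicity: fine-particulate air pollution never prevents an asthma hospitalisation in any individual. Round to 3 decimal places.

p₁ = P(outcome | exposed) = 315/1363 = 0.23111
p₀ = P(outcome | unexposed) = 309/4449 = 0.069454
Under exogeneity and monotonicity, PN = (p₁ − p₀) / p₁.
PN = (0.23111 − 0.069454) / 0.23111 = 0.16165 / 0.23111 ≈ 0.6995

PN ≈ 0.699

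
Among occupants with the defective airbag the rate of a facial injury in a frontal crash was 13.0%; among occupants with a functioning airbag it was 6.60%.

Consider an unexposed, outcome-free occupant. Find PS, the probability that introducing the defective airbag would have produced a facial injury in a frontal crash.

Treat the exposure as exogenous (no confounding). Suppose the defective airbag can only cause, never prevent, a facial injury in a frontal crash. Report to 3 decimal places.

PS ≈ 0.069

p₁ = 0.13, p₀ = 0.066.
Under exogeneity and monotonicity, PS = (p₁ − p₀) / (1 − p₀).
PS = (0.13 − 0.066) / (1 − 0.066) = 0.064 / 0.934 ≈ 0.0685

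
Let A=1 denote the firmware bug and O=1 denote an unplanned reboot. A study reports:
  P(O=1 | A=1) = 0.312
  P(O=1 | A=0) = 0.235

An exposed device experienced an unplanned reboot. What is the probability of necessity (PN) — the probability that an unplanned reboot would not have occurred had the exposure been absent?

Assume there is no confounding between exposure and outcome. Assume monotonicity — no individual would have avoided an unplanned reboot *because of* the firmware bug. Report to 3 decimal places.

PN ≈ 0.247

Let p₁ = 0.312, p₀ = 0.235.
Under exogeneity and monotonicity, PN = (p₁ − p₀) / p₁.
PN = (0.312 − 0.235) / 0.312 = 0.077 / 0.312 ≈ 0.2468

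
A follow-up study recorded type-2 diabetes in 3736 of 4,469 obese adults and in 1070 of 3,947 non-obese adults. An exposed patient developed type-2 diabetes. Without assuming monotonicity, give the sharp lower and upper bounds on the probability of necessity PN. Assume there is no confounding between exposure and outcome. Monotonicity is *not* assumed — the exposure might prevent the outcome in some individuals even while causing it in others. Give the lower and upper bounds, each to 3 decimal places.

0.676 ≤ PN ≤ 0.872

p₁ = P(outcome | exposed) = 3736/4469 = 0.83598
p₀ = P(outcome | unexposed) = 1070/3947 = 0.27109
Under exogeneity alone the bounds on PN are max{0,(p₁−p₀)/p₁} ≤ PN ≤ min{1,(1−p₀)/p₁}.
  lower = (p₁ − p₀)/p₁ = 0.56489 / 0.83598 ≈ 0.6757
  upper = min{1, (1 − p₀)/p₁} = 0.72891 / 0.83598 ≈ 0.8719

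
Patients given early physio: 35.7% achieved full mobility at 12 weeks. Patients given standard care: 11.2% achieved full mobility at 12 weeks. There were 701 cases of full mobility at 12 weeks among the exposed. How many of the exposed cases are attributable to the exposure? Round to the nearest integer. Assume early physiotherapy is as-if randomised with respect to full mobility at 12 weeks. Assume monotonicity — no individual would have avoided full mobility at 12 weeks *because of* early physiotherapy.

about 481 cases

p₁ = 0.357, p₀ = 0.112.
PN = (p₁ − p₀)/p₁ = (0.357 − 0.112) / 0.357 ≈ 0.68627.
Attributable cases ≈ PN × (exposed cases) = 0.68627 × 701 ≈ 481.08.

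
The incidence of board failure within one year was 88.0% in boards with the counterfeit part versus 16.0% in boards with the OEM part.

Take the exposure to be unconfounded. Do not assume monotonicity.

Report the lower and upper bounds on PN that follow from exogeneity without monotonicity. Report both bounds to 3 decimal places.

p₁ = 0.88, p₀ = 0.16.
Under exogeneity alone the bounds on PN are max{0,(p₁−p₀)/p₁} ≤ PN ≤ min{1,(1−p₀)/p₁}.
  lower = (p₁ − p₀)/p₁ = 0.72 / 0.88 ≈ 0.8182
  upper = min{1, (1 − p₀)/p₁} = 0.84 / 0.88 ≈ 0.9545

0.818 ≤ PN ≤ 0.955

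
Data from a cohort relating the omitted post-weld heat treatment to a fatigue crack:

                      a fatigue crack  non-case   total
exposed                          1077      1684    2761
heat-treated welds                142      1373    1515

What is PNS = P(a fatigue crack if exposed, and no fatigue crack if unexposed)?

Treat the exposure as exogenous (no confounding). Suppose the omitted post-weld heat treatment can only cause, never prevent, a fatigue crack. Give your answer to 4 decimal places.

p₁ = P(outcome | exposed) = 1077/2761 = 0.39008
p₀ = P(outcome | unexposed) = 142/1515 = 0.093729
Under exogeneity and monotonicity, PNS = p₁ − p₀.
PNS = 0.39008 − 0.093729 = 0.29635

PNS ≈ 0.2963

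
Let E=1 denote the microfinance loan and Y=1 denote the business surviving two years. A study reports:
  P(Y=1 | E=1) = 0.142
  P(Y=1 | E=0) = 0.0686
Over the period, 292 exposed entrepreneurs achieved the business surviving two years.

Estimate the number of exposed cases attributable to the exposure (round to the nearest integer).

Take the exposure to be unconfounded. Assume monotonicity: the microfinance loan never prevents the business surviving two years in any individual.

Let p₁ = 0.142, p₀ = 0.0686.
PN = (p₁ − p₀)/p₁ = (0.142 − 0.0686) / 0.142 ≈ 0.51690.
Attributable cases ≈ PN × (exposed cases) = 0.51690 × 292 ≈ 150.94.

about 151 cases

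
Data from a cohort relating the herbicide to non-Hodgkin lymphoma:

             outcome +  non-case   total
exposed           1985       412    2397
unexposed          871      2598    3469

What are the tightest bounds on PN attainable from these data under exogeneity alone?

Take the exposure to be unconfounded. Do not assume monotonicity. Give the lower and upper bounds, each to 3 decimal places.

0.697 ≤ PN ≤ 0.904

p₁ = P(outcome | exposed) = 1985/2397 = 0.82812
p₀ = P(outcome | unexposed) = 871/3469 = 0.25108
Under exogeneity alone the bounds on PN are max{0,(p₁−p₀)/p₁} ≤ PN ≤ min{1,(1−p₀)/p₁}.
  lower = (p₁ − p₀)/p₁ = 0.57704 / 0.82812 ≈ 0.6968
  upper = min{1, (1 − p₀)/p₁} = 0.74892 / 0.82812 ≈ 0.9044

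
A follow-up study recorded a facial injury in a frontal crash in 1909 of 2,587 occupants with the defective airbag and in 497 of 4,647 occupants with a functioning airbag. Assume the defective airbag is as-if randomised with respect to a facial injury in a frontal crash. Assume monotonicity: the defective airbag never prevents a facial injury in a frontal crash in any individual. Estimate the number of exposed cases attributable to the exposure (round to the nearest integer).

about 1632 cases

p₁ = P(outcome | exposed) = 1909/2587 = 0.73792
p₀ = P(outcome | unexposed) = 497/4647 = 0.10695
PN = (p₁ − p₀)/p₁ = (0.73792 − 0.10695) / 0.73792 ≈ 0.85506.
Attributable cases ≈ PN × (exposed cases) = 0.85506 × 1909 ≈ 1632.32.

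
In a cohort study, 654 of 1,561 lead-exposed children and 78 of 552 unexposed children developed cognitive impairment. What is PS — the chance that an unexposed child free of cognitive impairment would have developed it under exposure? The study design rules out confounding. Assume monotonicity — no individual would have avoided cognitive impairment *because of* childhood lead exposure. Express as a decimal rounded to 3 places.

PS ≈ 0.323

p₁ = P(outcome | exposed) = 654/1561 = 0.41896
p₀ = P(outcome | unexposed) = 78/552 = 0.1413
Under exogeneity and monotonicity, PS = (p₁ − p₀) / (1 − p₀).
PS = (0.41896 − 0.1413) / (1 − 0.1413) = 0.27766 / 0.8587 ≈ 0.3233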